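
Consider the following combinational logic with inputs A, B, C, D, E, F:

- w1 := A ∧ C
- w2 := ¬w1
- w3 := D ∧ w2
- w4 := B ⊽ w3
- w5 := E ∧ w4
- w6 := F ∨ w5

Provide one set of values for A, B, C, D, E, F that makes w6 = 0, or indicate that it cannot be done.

A=0 B=1 C=1 D=0 E=0 F=0

Check with A=0 B=1 C=1 D=0 E=0 F=0:
w1 = A ∧ C = 0 ∧ 1 = 0
w2 = ¬w1 = ¬0 = 1
w3 = D ∧ w2 = 0 ∧ 1 = 0
w4 = B ⊽ w3 = 1 ⊽ 0 = 0
w5 = E ∧ w4 = 0 ∧ 0 = 0
w6 = F ∨ w5 = 0 ∨ 0 = 0
So w6 = 0 as required.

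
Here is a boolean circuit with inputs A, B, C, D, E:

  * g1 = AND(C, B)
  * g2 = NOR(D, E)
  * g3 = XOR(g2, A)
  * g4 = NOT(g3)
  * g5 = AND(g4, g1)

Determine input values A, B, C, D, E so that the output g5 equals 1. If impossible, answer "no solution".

A=0 B=1 C=1 D=1 E=0

Check with A=0 B=1 C=1 D=1 E=0:
g1 = AND(C, B) = AND(1, 1) = 1
g2 = NOR(D, E) = NOR(1, 0) = 0
g3 = XOR(g2, A) = XOR(0, 0) = 0
g4 = NOT(g3) = NOT 0 = 1
g5 = AND(g4, g1) = AND(1, 1) = 1
So g5 = 1 as required.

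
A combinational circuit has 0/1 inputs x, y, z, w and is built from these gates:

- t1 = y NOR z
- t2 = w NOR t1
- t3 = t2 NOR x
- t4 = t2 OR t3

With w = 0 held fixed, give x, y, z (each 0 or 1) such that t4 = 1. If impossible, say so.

x=0, y=1, z=1

Check with w = 0 and x=0, y=1, z=1:
t1 = y NOR z = 1 NOR 1 = 0
t2 = w NOR t1 = 0 NOR 0 = 1
t3 = t2 NOR x = 1 NOR 0 = 0
t4 = t2 OR t3 = 1 OR 0 = 1
So t4 = 1.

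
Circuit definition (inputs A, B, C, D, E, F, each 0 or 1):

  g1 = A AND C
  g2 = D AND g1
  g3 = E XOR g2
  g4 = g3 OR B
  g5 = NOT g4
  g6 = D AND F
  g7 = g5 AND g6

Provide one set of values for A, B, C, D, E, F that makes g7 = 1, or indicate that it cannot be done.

A=1, B=0, C=1, D=1, E=1, F=1

g7 = g5 AND g6 must be 1, so both g5 = 1 and g6 = 1.
g5 = NOT g4 must be 1, so g4 = 0.
g6 = D AND F must be 1, so both D = 1 and F = 1.
Check with A=1, B=0, C=1, D=1, E=1, F=1:
g1 = A AND C = 1 AND 1 = 1
g2 = D AND g1 = 1 AND 1 = 1
g3 = E XOR g2 = 1 XOR 1 = 0
g4 = g3 OR B = 0 OR 0 = 0
g5 = NOT g4 = NOT 0 = 1
g6 = D AND F = 1 AND 1 = 1
g7 = g5 AND g6 = 1 AND 1 = 1
So g7 = 1 as required.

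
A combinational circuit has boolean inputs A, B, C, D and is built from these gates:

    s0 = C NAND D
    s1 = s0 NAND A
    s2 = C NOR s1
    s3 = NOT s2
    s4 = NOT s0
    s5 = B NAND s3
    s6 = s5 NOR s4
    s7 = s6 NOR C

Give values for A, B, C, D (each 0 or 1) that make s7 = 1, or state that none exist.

A=1, B=1, C=0, D=0

Check with A=1, B=1, C=0, D=0:
s0 = C NAND D = 0 NAND 0 = 1
s1 = s0 NAND A = 1 NAND 1 = 0
s2 = C NOR s1 = 0 NOR 0 = 1
s3 = NOT s2 = NOT 1 = 0
s4 = NOT s0 = NOT 1 = 0
s5 = B NAND s3 = 1 NAND 0 = 1
s6 = s5 NOR s4 = 1 NOR 0 = 0
s7 = s6 NOR C = 0 NOR 0 = 1
So s7 = 1 as required.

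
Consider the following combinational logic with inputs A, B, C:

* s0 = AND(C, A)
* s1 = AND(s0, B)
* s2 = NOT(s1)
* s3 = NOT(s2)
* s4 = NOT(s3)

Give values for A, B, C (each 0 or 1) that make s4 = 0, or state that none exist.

s4 = NOT(s3) must be 0, so s3 = 1.
s3 = NOT(s2) must be 1, so s2 = 0.
s2 = NOT(s1) must be 0, so s1 = 1.
Check with A=1 B=1 C=1:
s0 = AND(C, A) = AND(1, 1) = 1
s1 = AND(s0, B) = AND(1, 1) = 1
s2 = NOT(s1) = NOT 1 = 0
s3 = NOT(s2) = NOT 0 = 1
s4 = NOT(s3) = NOT 1 = 0
So s4 = 0 as required.

A=1 B=1 C=1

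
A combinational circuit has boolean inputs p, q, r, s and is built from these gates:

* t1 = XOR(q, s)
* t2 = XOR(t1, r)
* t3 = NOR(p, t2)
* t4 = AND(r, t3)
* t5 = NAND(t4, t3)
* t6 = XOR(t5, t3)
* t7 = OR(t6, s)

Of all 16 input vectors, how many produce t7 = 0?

1

t7 = OR(t6, s) must be 0, so both t6 = 0 and s = 0.
t6 = XOR(t5, t3) must be 0, so t5 and t3 are equal.
Satisfying assignments:
  p=0, q=0, r=0, s=0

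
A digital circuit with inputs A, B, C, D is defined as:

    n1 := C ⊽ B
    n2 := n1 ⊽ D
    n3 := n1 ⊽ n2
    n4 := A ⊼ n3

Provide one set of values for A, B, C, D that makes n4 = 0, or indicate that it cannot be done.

n4 = A ⊼ n3 must be 0, so both A = 1 and n3 = 1.
n3 = n1 ⊽ n2 must be 1, so both n1 = 0 and n2 = 0.
n1 = C ⊽ B must be 0, so at least one of C, B is 1.
Check with A=1 B=0 C=1 D=1:
n1 = C ⊽ B = 1 ⊽ 0 = 0
n2 = n1 ⊽ D = 0 ⊽ 1 = 0
n3 = n1 ⊽ n2 = 0 ⊽ 0 = 1
n4 = A ⊼ n3 = 1 ⊼ 1 = 0
So n4 = 0 as required.

A=1 B=0 C=1 D=1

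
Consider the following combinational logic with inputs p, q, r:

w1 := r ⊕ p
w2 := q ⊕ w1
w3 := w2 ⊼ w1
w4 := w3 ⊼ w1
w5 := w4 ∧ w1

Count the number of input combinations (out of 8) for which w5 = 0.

6

w5 = w4 ∧ w1 must be 0, so at least one of w4, w1 is 0.
Satisfying assignments:
  p=0, q=0, r=0
  p=0, q=1, r=0
  p=0, q=1, r=1
  p=1, q=0, r=1
  p=1, q=1, r=0
  p=1, q=1, r=1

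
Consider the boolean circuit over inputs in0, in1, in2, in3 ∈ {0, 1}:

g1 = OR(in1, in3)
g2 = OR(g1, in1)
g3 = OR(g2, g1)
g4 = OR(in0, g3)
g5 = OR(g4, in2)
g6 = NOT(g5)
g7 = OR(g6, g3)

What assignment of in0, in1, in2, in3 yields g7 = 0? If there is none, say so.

g7 = OR(g6, g3) must be 0, so both g6 = 0 and g3 = 0.
g6 = NOT(g5) must be 0, so g5 = 1.
g3 = OR(g2, g1) must be 0, so both g2 = 0 and g1 = 0.
Check with in0=1 in1=0 in2=1 in3=0:
g1 = OR(in1, in3) = OR(0, 0) = 0
g2 = OR(g1, in1) = OR(0, 0) = 0
g3 = OR(g2, g1) = OR(0, 0) = 0
g4 = OR(in0, g3) = OR(1, 0) = 1
g5 = OR(g4, in2) = OR(1, 1) = 1
g6 = NOT(g5) = NOT 1 = 0
g7 = OR(g6, g3) = OR(0, 0) = 0
So g7 = 0 as required.

in0=1 in1=0 in2=1 in3=0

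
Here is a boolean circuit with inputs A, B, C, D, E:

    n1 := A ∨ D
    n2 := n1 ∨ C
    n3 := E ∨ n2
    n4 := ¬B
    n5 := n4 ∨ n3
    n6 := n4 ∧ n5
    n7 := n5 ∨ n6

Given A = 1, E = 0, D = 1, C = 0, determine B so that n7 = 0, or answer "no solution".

With A = 1, E = 0, D = 1, C = 0 fixed, none of the 2 settings of B give n7 = 0.
For example, with B=0:
n1 = A ∨ D = 1 ∨ 1 = 1
n2 = n1 ∨ C = 1 ∨ 0 = 1
n3 = E ∨ n2 = 0 ∨ 1 = 1
n4 = ¬B = ¬0 = 1
n5 = n4 ∨ n3 = 1 ∨ 1 = 1
n6 = n4 ∧ n5 = 1 ∧ 1 = 1
n7 = n5 ∨ n6 = 1 ∨ 1 = 1
giving n7 = 1 ≠ 0.

no solution exists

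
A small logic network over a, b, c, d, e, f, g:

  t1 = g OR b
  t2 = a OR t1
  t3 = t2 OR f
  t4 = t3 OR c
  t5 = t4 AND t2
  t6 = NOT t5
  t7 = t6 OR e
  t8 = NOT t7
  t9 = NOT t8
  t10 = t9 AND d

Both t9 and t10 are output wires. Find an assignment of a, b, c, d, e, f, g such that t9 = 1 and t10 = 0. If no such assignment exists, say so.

a=1, b=1, c=1, d=0, e=1, f=0, g=1

Check with a=1, b=1, c=1, d=0, e=1, f=0, g=1:
t1 = g OR b = 1 OR 1 = 1
t2 = a OR t1 = 1 OR 1 = 1
t3 = t2 OR f = 1 OR 0 = 1
t4 = t3 OR c = 1 OR 1 = 1
t5 = t4 AND t2 = 1 AND 1 = 1
t6 = NOT t5 = NOT 1 = 0
t7 = t6 OR e = 0 OR 1 = 1
t8 = NOT t7 = NOT 1 = 0
t9 = NOT t8 = NOT 0 = 1
t10 = t9 AND d = 1 AND 0 = 0
So t9 = 1 and t10 = 0.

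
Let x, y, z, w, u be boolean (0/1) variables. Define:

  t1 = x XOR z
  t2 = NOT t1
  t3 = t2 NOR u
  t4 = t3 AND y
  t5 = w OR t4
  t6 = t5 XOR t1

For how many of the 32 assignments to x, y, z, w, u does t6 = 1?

14

t6 = t5 XOR t1 must be 1, so t5 and t1 differ.
Enumerating the 32 input combinations, 14 give t6 = 1 and 18 give t6 = 0.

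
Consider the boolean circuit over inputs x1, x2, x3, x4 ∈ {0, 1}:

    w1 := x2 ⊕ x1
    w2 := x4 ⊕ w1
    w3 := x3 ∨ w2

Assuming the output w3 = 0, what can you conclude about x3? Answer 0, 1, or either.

w3 = x3 ∨ w2 must be 0, so both x3 = 0 and w2 = 0.
w2 = x4 ⊕ w1 must be 0, so x4 and w1 are equal.
Every assignment with w3 = 0 has x3 = 0; there are 4 such assignment(s).
  x1=0, x2=0, x3=0, x4=0
  x1=0, x2=1, x3=0, x4=1
  x1=1, x2=0, x3=0, x4=1
  x1=1, x2=1, x3=0, x4=0

0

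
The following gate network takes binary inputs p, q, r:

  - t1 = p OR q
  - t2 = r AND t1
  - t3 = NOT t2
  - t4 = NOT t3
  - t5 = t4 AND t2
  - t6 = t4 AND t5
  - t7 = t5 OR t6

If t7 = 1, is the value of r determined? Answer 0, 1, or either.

t7 = t5 OR t6 must be 1, so at least one of t5, t6 is 1.
Every assignment with t7 = 1 has r = 1; there are 3 such assignment(s).
  p=0, q=1, r=1
  p=1, q=0, r=1
  p=1, q=1, r=1

1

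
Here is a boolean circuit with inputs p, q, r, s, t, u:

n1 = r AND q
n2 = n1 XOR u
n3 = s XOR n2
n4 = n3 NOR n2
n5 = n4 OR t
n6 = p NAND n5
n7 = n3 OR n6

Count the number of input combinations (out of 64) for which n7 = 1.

n7 = n3 OR n6 must be 1, so at least one of n3, n6 is 1.
Enumerating the 64 input combinations, 52 give n7 = 1 and 12 give n7 = 0.

52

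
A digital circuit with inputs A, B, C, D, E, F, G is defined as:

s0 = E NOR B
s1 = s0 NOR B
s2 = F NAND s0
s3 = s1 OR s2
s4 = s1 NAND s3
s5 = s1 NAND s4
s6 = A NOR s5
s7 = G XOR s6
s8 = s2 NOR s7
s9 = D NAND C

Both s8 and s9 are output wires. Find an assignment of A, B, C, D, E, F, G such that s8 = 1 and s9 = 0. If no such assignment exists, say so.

A=1, B=0, C=1, D=1, E=0, F=1, G=0

Check with A=1, B=0, C=1, D=1, E=0, F=1, G=0:
s0 = E NOR B = 0 NOR 0 = 1
s1 = s0 NOR B = 1 NOR 0 = 0
s2 = F NAND s0 = 1 NAND 1 = 0
s3 = s1 OR s2 = 0 OR 0 = 0
s4 = s1 NAND s3 = 0 NAND 0 = 1
s5 = s1 NAND s4 = 0 NAND 1 = 1
s6 = A NOR s5 = 1 NOR 1 = 0
s7 = G XOR s6 = 0 XOR 0 = 0
s8 = s2 NOR s7 = 0 NOR 0 = 1
s9 = D NAND C = 1 NAND 1 = 0
So s8 = 1 and s9 = 0.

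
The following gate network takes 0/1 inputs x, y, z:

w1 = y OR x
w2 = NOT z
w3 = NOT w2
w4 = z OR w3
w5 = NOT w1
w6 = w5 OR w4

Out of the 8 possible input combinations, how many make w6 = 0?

w6 = w5 OR w4 must be 0, so both w5 = 0 and w4 = 0.
Satisfying assignments:
  x=0, y=1, z=0
  x=1, y=0, z=0
  x=1, y=1, z=0

3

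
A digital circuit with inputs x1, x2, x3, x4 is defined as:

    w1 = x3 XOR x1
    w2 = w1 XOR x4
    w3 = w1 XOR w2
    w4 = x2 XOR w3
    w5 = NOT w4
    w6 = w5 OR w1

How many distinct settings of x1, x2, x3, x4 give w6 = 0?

4

w6 = w5 OR w1 must be 0, so both w5 = 0 and w1 = 0.
Satisfying assignments:
  x1=0, x2=0, x3=0, x4=1
  x1=0, x2=1, x3=0, x4=0
  x1=1, x2=0, x3=1, x4=1
  x1=1, x2=1, x3=1, x4=0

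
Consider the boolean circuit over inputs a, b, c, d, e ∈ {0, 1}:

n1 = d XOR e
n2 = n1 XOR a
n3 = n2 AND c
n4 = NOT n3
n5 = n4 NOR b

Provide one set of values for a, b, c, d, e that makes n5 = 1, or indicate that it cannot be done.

a=1 b=0 c=1 d=0 e=0

n5 = n4 NOR b must be 1, so both n4 = 0 and b = 0.
n4 = NOT n3 must be 0, so n3 = 1.
n3 = n2 AND c must be 1, so both n2 = 1 and c = 1.
Check with a=1 b=0 c=1 d=0 e=0:
n1 = d XOR e = 0 XOR 0 = 0
n2 = n1 XOR a = 0 XOR 1 = 1
n3 = n2 AND c = 1 AND 1 = 1
n4 = NOT n3 = NOT 1 = 0
n5 = n4 NOR b = 0 NOR 0 = 1
So n5 = 1 as required.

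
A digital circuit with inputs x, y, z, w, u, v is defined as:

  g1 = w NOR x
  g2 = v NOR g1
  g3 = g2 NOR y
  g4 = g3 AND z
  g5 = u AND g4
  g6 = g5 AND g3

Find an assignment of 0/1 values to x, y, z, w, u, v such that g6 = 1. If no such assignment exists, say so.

g6 = g5 AND g3 must be 1, so both g5 = 1 and g3 = 1.
Check with x=0 y=0 z=1 w=0 u=1 v=0:
g1 = w NOR x = 0 NOR 0 = 1
g2 = v NOR g1 = 0 NOR 1 = 0
g3 = g2 NOR y = 0 NOR 0 = 1
g4 = g3 AND z = 1 AND 1 = 1
g5 = u AND g4 = 1 AND 1 = 1
g6 = g5 AND g3 = 1 AND 1 = 1
So g6 = 1 as required.

x=0 y=0 z=1 w=0 u=1 v=0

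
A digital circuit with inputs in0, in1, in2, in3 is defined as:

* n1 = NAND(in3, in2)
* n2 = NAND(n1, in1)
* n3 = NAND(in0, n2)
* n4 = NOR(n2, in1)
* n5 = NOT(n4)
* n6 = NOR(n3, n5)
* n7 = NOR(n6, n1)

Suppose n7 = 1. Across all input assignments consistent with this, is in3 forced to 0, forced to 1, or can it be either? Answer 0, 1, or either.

1

n7 = NOR(n6, n1) must be 1, so both n6 = 0 and n1 = 0.
Every assignment with n7 = 1 has in3 = 1; there are 4 such assignment(s).
  in0=0, in1=0, in2=1, in3=1
  in0=0, in1=1, in2=1, in3=1
  in0=1, in1=0, in2=1, in3=1
  in0=1, in1=1, in2=1, in3=1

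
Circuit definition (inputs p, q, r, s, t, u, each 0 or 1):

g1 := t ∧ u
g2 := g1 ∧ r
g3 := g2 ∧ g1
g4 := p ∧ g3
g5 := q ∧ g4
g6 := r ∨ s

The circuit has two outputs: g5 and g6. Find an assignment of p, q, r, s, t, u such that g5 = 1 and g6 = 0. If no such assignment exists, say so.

no solution exists

Across all 64 input combinations, none give both g5 = 1 and g6 = 0.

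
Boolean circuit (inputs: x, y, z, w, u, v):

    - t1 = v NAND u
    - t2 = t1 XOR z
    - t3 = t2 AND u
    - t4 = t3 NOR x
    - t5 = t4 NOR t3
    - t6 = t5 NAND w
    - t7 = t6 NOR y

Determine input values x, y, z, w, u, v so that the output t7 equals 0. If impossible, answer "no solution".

x=1, y=0, z=1, w=0, u=1, v=1

t7 = t6 NOR y must be 0, so at least one of t6, y is 1.
Check with x=1, y=0, z=1, w=0, u=1, v=1:
t1 = v NAND u = 1 NAND 1 = 0
t2 = t1 XOR z = 0 XOR 1 = 1
t3 = t2 AND u = 1 AND 1 = 1
t4 = t3 NOR x = 1 NOR 1 = 0
t5 = t4 NOR t3 = 0 NOR 1 = 0
t6 = t5 NAND w = 0 NAND 0 = 1
t7 = t6 NOR y = 1 NOR 0 = 0
So t7 = 0 as required.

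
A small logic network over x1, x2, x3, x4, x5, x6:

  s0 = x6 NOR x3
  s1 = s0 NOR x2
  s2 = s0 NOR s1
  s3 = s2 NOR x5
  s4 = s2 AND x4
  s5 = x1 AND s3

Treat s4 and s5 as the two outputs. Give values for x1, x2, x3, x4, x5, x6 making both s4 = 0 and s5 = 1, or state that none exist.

x1=1 x2=0 x3=0 x4=1 x5=0 x6=1

Check with x1=1 x2=0 x3=0 x4=1 x5=0 x6=1:
s0 = x6 NOR x3 = 1 NOR 0 = 0
s1 = s0 NOR x2 = 0 NOR 0 = 1
s2 = s0 NOR s1 = 0 NOR 1 = 0
s3 = s2 NOR x5 = 0 NOR 0 = 1
s4 = s2 AND x4 = 0 AND 1 = 0
s5 = x1 AND s3 = 1 AND 1 = 1
So s4 = 0 and s5 = 1.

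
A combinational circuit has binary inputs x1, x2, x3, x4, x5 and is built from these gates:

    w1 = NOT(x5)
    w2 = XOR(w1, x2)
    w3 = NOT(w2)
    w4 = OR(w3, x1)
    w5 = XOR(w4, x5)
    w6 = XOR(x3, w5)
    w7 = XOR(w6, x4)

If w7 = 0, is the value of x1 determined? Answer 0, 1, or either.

either

Both values of x1 occur among assignments with w7 = 0:
  x1=0: x1=0, x2=0, x3=0, x4=0, x5=0
  x1=1: x1=1, x2=0, x3=0, x4=0, x5=1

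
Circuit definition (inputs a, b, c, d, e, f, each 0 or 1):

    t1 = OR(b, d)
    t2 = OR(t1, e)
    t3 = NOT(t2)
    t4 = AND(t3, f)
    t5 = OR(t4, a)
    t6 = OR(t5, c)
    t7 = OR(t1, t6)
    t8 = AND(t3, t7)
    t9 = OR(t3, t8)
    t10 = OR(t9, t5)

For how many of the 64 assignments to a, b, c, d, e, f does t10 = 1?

t10 = OR(t9, t5) must be 1, so at least one of t9, t5 is 1.
Enumerating the 64 input combinations, 36 give t10 = 1 and 28 give t10 = 0.

36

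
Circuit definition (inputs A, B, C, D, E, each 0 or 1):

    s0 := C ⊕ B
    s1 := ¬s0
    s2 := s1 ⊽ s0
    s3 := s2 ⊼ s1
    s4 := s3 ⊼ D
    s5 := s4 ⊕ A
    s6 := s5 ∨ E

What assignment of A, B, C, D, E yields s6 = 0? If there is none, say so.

s6 = s5 ∨ E must be 0, so both s5 = 0 and E = 0.
s5 = s4 ⊕ A must be 0, so s4 and A are equal.
Check with A=1, B=1, C=0, D=0, E=0:
s0 = C ⊕ B = 0 ⊕ 1 = 1
s1 = ¬s0 = ¬1 = 0
s2 = s1 ⊽ s0 = 0 ⊽ 1 = 0
s3 = s2 ⊼ s1 = 0 ⊼ 0 = 1
s4 = s3 ⊼ D = 1 ⊼ 0 = 1
s5 = s4 ⊕ A = 1 ⊕ 1 = 0
s6 = s5 ∨ E = 0 ∨ 0 = 0
So s6 = 0 as required.

A=1, B=1, C=0, D=0, E=0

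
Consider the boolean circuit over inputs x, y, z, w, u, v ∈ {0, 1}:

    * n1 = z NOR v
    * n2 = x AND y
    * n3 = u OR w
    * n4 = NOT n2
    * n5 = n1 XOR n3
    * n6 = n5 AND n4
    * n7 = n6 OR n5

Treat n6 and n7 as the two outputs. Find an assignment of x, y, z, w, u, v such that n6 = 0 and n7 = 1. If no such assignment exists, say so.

x=1, y=1, z=1, w=0, u=1, v=0

Check with x=1, y=1, z=1, w=0, u=1, v=0:
n1 = z NOR v = 1 NOR 0 = 0
n2 = x AND y = 1 AND 1 = 1
n3 = u OR w = 1 OR 0 = 1
n4 = NOT n2 = NOT 1 = 0
n5 = n1 XOR n3 = 0 XOR 1 = 1
n6 = n5 AND n4 = 1 AND 0 = 0
n7 = n6 OR n5 = 0 OR 1 = 1
So n6 = 0 and n7 = 1.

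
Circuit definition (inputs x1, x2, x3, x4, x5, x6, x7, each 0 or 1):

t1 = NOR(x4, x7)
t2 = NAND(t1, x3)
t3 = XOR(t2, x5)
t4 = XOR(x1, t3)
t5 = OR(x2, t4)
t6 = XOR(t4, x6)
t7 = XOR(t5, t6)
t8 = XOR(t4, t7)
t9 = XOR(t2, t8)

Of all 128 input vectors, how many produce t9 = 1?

64

t9 = XOR(t2, t8) must be 1, so t2 and t8 differ.
Enumerating the 128 input combinations, 64 give t9 = 1 and 64 give t9 = 0.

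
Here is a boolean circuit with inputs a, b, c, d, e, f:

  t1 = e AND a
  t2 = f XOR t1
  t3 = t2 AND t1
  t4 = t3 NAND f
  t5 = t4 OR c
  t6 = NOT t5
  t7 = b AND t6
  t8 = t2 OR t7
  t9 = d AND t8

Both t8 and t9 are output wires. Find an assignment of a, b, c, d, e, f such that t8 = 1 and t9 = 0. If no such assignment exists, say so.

Check with a=1, b=1, c=1, d=0, e=1, f=0:
t1 = e AND a = 1 AND 1 = 1
t2 = f XOR t1 = 0 XOR 1 = 1
t3 = t2 AND t1 = 1 AND 1 = 1
t4 = t3 NAND f = 1 NAND 0 = 1
t5 = t4 OR c = 1 OR 1 = 1
t6 = NOT t5 = NOT 1 = 0
t7 = b AND t6 = 1 AND 0 = 0
t8 = t2 OR t7 = 1 OR 0 = 1
t9 = d AND t8 = 0 AND 1 = 0
So t8 = 1 and t9 = 0.

a=1, b=1, c=1, d=0, e=1, f=0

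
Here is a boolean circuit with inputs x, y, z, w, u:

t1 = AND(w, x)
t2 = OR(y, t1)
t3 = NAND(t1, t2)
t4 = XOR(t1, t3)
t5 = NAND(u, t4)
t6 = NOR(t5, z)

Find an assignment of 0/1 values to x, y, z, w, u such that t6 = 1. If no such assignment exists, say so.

x=1, y=0, z=0, w=0, u=1

Check with x=1, y=0, z=0, w=0, u=1:
t1 = AND(w, x) = AND(0, 1) = 0
t2 = OR(y, t1) = OR(0, 0) = 0
t3 = NAND(t1, t2) = NAND(0, 0) = 1
t4 = XOR(t1, t3) = XOR(0, 1) = 1
t5 = NAND(u, t4) = NAND(1, 1) = 0
t6 = NOR(t5, z) = NOR(0, 0) = 1
So t6 = 1 as required.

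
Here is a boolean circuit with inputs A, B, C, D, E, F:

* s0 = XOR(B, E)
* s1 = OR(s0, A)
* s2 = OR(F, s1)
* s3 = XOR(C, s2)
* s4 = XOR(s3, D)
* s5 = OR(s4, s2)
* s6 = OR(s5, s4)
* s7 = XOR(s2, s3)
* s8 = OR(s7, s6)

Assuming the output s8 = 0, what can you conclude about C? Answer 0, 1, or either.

0

s8 = OR(s7, s6) must be 0, so both s7 = 0 and s6 = 0.
s7 = XOR(s2, s3) must be 0, so s2 and s3 are equal.
Every assignment with s8 = 0 has C = 0; there are 2 such assignment(s).
  A=0, B=0, C=0, D=0, E=0, F=0
  A=0, B=1, C=0, D=0, E=1, F=0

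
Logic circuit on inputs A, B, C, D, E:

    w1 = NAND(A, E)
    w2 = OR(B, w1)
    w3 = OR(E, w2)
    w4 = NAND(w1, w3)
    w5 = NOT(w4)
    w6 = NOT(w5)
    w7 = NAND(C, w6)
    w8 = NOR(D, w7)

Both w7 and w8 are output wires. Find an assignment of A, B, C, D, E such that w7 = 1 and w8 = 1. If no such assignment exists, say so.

Across all 32 input combinations, none give both w7 = 1 and w8 = 1.

no solution exists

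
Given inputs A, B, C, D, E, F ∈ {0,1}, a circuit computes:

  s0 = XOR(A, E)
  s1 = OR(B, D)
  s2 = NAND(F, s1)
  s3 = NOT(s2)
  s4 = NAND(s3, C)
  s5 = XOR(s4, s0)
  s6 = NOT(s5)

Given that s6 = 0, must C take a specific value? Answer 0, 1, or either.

either

Both values of C occur among assignments with s6 = 0:
  C=0: A=0, B=0, C=0, D=0, E=0, F=0
  C=1: A=0, B=0, C=1, D=0, E=0, F=0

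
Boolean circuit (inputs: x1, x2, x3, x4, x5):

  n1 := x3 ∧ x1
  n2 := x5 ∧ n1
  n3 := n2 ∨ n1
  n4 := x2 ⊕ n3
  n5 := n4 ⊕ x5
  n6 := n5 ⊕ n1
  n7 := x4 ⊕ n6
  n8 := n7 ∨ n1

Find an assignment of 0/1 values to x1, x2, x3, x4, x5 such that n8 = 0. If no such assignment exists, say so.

n8 = n7 ∨ n1 must be 0, so both n7 = 0 and n1 = 0.
n7 = x4 ⊕ n6 must be 0, so x4 and n6 are equal.
n1 = x3 ∧ x1 must be 0, so at least one of x3, x1 is 0.
Check with x1=0, x2=0, x3=1, x4=0, x5=0:
n1 = x3 ∧ x1 = 1 ∧ 0 = 0
n2 = x5 ∧ n1 = 0 ∧ 0 = 0
n3 = n2 ∨ n1 = 0 ∨ 0 = 0
n4 = x2 ⊕ n3 = 0 ⊕ 0 = 0
n5 = n4 ⊕ x5 = 0 ⊕ 0 = 0
n6 = n5 ⊕ n1 = 0 ⊕ 0 = 0
n7 = x4 ⊕ n6 = 0 ⊕ 0 = 0
n8 = n7 ∨ n1 = 0 ∨ 0 = 0
So n8 = 0 as required.

x1=0, x2=0, x3=1, x4=0, x5=0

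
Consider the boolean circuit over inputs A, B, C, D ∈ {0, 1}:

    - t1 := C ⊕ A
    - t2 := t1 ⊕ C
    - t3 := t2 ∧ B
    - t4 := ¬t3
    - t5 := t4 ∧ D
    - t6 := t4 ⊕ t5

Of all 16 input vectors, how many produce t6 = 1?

6

t6 = t4 ⊕ t5 must be 1, so t4 and t5 differ.
Enumerating the 16 input combinations, 6 give t6 = 1 and 10 give t6 = 0.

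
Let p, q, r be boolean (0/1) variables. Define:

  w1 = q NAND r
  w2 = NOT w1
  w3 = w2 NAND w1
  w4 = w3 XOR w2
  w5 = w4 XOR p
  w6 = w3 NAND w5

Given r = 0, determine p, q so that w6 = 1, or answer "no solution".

p=1, q=1

Check with r = 0 and p=1, q=1:
w1 = q NAND r = 1 NAND 0 = 1
w2 = NOT w1 = NOT 1 = 0
w3 = w2 NAND w1 = 0 NAND 1 = 1
w4 = w3 XOR w2 = 1 XOR 0 = 1
w5 = w4 XOR p = 1 XOR 1 = 0
w6 = w3 NAND w5 = 1 NAND 0 = 1
So w6 = 1.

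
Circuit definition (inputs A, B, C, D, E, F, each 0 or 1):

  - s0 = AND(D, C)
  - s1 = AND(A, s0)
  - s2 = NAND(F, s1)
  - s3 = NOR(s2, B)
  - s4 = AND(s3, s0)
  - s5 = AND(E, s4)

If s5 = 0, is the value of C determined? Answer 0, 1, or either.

either

Both values of C occur among assignments with s5 = 0:
  C=0: A=0, B=0, C=0, D=0, E=0, F=0
  C=1: A=0, B=0, C=1, D=0, E=0, F=0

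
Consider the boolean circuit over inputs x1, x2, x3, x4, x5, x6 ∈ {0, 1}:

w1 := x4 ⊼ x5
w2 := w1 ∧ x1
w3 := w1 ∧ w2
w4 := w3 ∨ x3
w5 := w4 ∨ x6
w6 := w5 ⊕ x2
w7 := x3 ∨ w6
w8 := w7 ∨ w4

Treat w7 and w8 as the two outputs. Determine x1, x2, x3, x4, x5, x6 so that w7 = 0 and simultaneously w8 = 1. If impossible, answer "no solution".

Check with x1=1, x2=1, x3=0, x4=1, x5=0, x6=0:
w1 = x4 ⊼ x5 = 1 ⊼ 0 = 1
w2 = w1 ∧ x1 = 1 ∧ 1 = 1
w3 = w1 ∧ w2 = 1 ∧ 1 = 1
w4 = w3 ∨ x3 = 1 ∨ 0 = 1
w5 = w4 ∨ x6 = 1 ∨ 0 = 1
w6 = w5 ⊕ x2 = 1 ⊕ 1 = 0
w7 = x3 ∨ w6 = 0 ∨ 0 = 0
w8 = w7 ∨ w4 = 0 ∨ 1 = 1
So w7 = 0 and w8 = 1.

x1=1, x2=1, x3=0, x4=1, x5=0, x6=0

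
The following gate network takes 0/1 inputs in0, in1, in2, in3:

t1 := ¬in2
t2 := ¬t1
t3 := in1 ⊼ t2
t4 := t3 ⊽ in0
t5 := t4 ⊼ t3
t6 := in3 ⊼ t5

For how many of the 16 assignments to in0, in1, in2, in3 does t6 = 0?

8

t6 = in3 ⊼ t5 must be 0, so both in3 = 1 and t5 = 1.
t5 = t4 ⊼ t3 must be 1, so at least one of t4, t3 is 0.
Enumerating the 16 input combinations, 8 give t6 = 0 and 8 give t6 = 1.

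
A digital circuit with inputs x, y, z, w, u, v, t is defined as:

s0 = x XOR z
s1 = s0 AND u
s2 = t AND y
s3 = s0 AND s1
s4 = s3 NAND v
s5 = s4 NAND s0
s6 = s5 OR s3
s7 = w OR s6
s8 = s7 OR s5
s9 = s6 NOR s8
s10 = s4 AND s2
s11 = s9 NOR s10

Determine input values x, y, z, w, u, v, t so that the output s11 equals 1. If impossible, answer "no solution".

x=1 y=0 z=1 w=0 u=0 v=1 t=0

s11 = s9 NOR s10 must be 1, so both s9 = 0 and s10 = 0.
s9 = s6 NOR s8 must be 0, so at least one of s6, s8 is 1.
Check with x=1 y=0 z=1 w=0 u=0 v=1 t=0:
s0 = x XOR z = 1 XOR 1 = 0
s1 = s0 AND u = 0 AND 0 = 0
s2 = t AND y = 0 AND 0 = 0
s3 = s0 AND s1 = 0 AND 0 = 0
s4 = s3 NAND v = 0 NAND 1 = 1
s5 = s4 NAND s0 = 1 NAND 0 = 1
s6 = s5 OR s3 = 1 OR 0 = 1
s7 = w OR s6 = 0 OR 1 = 1
s8 = s7 OR s5 = 1 OR 1 = 1
s9 = s6 NOR s8 = 1 NOR 1 = 0
s10 = s4 AND s2 = 1 AND 0 = 0
s11 = s9 NOR s10 = 0 NOR 0 = 1
So s11 = 1 as required.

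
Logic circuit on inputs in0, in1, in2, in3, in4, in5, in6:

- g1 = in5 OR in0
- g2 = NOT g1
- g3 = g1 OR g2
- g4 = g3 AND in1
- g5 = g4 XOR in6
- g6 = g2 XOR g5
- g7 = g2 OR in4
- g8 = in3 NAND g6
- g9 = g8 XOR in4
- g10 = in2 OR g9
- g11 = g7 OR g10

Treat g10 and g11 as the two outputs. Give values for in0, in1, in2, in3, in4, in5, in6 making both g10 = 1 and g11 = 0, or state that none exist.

no solution exists

Across all 128 input combinations, none give both g10 = 1 and g11 = 0.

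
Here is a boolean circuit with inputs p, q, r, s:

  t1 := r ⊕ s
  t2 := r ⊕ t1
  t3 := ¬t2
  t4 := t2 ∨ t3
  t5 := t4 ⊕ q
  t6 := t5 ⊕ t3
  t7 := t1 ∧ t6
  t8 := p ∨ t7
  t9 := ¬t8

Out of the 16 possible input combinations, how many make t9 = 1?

6

t9 = ¬t8 must be 1, so t8 = 0.
t8 = p ∨ t7 must be 0, so both p = 0 and t7 = 0.
t7 = t1 ∧ t6 must be 0, so at least one of t1, t6 is 0.
Enumerating the 16 input combinations, 6 give t9 = 1 and 10 give t9 = 0.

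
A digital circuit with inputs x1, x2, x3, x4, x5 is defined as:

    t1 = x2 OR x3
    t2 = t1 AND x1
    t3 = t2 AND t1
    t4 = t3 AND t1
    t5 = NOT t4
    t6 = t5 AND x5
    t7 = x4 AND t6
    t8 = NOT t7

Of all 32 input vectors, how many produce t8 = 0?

5

t8 = NOT t7 must be 0, so t7 = 1.
t7 = x4 AND t6 must be 1, so both x4 = 1 and t6 = 1.
t6 = t5 AND x5 must be 1, so both t5 = 1 and x5 = 1.
Satisfying assignments:
  x1=0, x2=0, x3=0, x4=1, x5=1
  x1=0, x2=0, x3=1, x4=1, x5=1
  x1=0, x2=1, x3=0, x4=1, x5=1
  x1=0, x2=1, x3=1, x4=1, x5=1
  x1=1, x2=0, x3=0, x4=1, x5=1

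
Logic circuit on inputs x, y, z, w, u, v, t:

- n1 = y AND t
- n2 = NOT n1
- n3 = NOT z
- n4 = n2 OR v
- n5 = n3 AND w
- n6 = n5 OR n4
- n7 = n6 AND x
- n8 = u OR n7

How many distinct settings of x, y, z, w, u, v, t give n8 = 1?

93

n8 = u OR n7 must be 1, so at least one of u, n7 is 1.
Enumerating the 128 input combinations, 93 give n8 = 1 and 35 give n8 = 0.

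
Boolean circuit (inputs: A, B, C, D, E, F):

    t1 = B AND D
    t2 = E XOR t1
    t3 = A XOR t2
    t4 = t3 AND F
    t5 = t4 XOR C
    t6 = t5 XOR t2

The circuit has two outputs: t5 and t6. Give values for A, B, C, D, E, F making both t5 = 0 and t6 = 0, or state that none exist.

A=1 B=0 C=0 D=1 E=0 F=0

Check with A=1 B=0 C=0 D=1 E=0 F=0:
t1 = B AND D = 0 AND 1 = 0
t2 = E XOR t1 = 0 XOR 0 = 0
t3 = A XOR t2 = 1 XOR 0 = 1
t4 = t3 AND F = 1 AND 0 = 0
t5 = t4 XOR C = 0 XOR 0 = 0
t6 = t5 XOR t2 = 0 XOR 0 = 0
So t5 = 0 and t6 = 0.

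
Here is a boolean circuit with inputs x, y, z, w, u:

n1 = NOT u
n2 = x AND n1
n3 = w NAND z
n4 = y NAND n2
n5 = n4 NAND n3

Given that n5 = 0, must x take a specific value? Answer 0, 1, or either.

Both values of x occur among assignments with n5 = 0:
  x=0: x=0, y=0, z=0, w=0, u=0
  x=1: x=1, y=0, z=0, w=0, u=0

either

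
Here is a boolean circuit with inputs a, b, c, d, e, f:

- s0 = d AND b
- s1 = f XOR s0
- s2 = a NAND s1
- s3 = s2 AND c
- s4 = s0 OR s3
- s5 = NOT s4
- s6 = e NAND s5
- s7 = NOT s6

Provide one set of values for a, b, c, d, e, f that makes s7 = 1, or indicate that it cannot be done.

s7 = NOT s6 must be 1, so s6 = 0.
Check with a=0, b=0, c=0, d=1, e=1, f=0:
s0 = d AND b = 1 AND 0 = 0
s1 = f XOR s0 = 0 XOR 0 = 0
s2 = a NAND s1 = 0 NAND 0 = 1
s3 = s2 AND c = 1 AND 0 = 0
s4 = s0 OR s3 = 0 OR 0 = 0
s5 = NOT s4 = NOT 0 = 1
s6 = e NAND s5 = 1 NAND 1 = 0
s7 = NOT s6 = NOT 0 = 1
So s7 = 1 as required.

a=0, b=0, c=0, d=1, e=1, f=0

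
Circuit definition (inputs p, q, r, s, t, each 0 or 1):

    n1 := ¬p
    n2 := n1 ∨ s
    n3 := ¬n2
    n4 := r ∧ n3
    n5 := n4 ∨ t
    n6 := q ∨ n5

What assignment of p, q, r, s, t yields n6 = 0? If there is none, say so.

p=1, q=0, r=0, s=1, t=0

n6 = q ∨ n5 must be 0, so both q = 0 and n5 = 0.
Check with p=1, q=0, r=0, s=1, t=0:
n1 = ¬p = ¬1 = 0
n2 = n1 ∨ s = 0 ∨ 1 = 1
n3 = ¬n2 = ¬1 = 0
n4 = r ∧ n3 = 0 ∧ 0 = 0
n5 = n4 ∨ t = 0 ∨ 0 = 0
n6 = q ∨ n5 = 0 ∨ 0 = 0
So n6 = 0 as required.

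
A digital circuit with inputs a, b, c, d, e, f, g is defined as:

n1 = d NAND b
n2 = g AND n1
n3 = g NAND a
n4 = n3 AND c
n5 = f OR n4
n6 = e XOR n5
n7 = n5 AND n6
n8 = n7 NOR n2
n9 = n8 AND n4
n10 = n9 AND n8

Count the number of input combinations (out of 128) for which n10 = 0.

n10 = n9 AND n8 must be 0, so at least one of n9, n8 is 0.
Enumerating the 128 input combinations, 110 give n10 = 0 and 18 give n10 = 1.

110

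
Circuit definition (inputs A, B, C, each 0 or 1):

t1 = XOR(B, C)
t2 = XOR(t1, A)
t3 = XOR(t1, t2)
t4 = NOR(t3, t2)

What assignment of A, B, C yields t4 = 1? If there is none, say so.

A=0, B=1, C=1

t4 = NOR(t3, t2) must be 1, so both t3 = 0 and t2 = 0.
Check with A=0, B=1, C=1:
t1 = XOR(B, C) = XOR(1, 1) = 0
t2 = XOR(t1, A) = XOR(0, 0) = 0
t3 = XOR(t1, t2) = XOR(0, 0) = 0
t4 = NOR(t3, t2) = NOR(0, 0) = 1
So t4 = 1 as required.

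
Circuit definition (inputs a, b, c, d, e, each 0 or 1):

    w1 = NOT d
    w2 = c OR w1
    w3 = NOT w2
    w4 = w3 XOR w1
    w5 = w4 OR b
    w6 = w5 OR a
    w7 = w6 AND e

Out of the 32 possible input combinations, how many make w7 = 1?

w7 = w6 AND e must be 1, so both w6 = 1 and e = 1.
w6 = w5 OR a must be 1, so at least one of w5, a is 1.
Enumerating the 32 input combinations, 15 give w7 = 1 and 17 give w7 = 0.

15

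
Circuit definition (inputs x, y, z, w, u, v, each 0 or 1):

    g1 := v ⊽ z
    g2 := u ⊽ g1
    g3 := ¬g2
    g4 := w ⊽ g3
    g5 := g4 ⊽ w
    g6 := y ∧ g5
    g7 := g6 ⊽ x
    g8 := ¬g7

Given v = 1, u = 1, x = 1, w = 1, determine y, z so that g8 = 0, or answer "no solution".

With v = 1, u = 1, x = 1, w = 1 fixed, none of the 4 settings of y, z give g8 = 0.
For example, with y=1, z=0:
g1 = v ⊽ z = 1 ⊽ 0 = 0
g2 = u ⊽ g1 = 1 ⊽ 0 = 0
g3 = ¬g2 = ¬0 = 1
g4 = w ⊽ g3 = 1 ⊽ 1 = 0
g5 = g4 ⊽ w = 0 ⊽ 1 = 0
g6 = y ∧ g5 = 1 ∧ 0 = 0
g7 = g6 ⊽ x = 0 ⊽ 1 = 0
g8 = ¬g7 = ¬0 = 1
giving g8 = 1 ≠ 0.

no solution exists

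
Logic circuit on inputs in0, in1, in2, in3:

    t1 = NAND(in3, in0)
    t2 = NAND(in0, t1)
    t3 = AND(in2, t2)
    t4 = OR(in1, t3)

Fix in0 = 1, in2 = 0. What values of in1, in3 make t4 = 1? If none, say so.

Check with in0 = 1, in2 = 0 and in1=1, in3=0:
t1 = NAND(in3, in0) = NAND(0, 1) = 1
t2 = NAND(in0, t1) = NAND(1, 1) = 0
t3 = AND(in2, t2) = AND(0, 0) = 0
t4 = OR(in1, t3) = OR(1, 0) = 1
So t4 = 1.

in1=1 in3=0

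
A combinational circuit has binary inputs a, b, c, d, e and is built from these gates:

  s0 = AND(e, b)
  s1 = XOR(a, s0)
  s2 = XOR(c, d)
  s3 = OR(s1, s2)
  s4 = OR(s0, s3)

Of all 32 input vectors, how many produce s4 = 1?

26

s4 = OR(s0, s3) must be 1, so at least one of s0, s3 is 1.
Enumerating the 32 input combinations, 26 give s4 = 1 and 6 give s4 = 0.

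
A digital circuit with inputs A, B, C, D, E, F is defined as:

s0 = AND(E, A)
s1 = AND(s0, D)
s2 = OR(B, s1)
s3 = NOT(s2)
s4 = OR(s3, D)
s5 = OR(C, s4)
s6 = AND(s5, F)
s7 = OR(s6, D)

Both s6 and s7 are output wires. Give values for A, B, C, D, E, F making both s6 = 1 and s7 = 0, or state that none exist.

Across all 64 input combinations, none give both s6 = 1 and s7 = 0.

no solution exists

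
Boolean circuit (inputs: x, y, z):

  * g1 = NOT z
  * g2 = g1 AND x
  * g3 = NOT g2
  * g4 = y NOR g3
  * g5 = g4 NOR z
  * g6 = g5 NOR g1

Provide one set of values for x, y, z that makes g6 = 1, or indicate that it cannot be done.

x=1, y=0, z=1

Check with x=1, y=0, z=1:
g1 = NOT z = NOT 1 = 0
g2 = g1 AND x = 0 AND 1 = 0
g3 = NOT g2 = NOT 0 = 1
g4 = y NOR g3 = 0 NOR 1 = 0
g5 = g4 NOR z = 0 NOR 1 = 0
g6 = g5 NOR g1 = 0 NOR 0 = 1
So g6 = 1 as required.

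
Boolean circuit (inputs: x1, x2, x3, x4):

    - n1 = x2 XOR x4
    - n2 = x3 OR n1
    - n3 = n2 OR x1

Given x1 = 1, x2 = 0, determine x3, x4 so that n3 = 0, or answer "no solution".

With x1 = 1, x2 = 0 fixed, none of the 4 settings of x3, x4 give n3 = 0.
For example, with x3=0, x4=0:
n1 = x2 XOR x4 = 0 XOR 0 = 0
n2 = x3 OR n1 = 0 OR 0 = 0
n3 = n2 OR x1 = 0 OR 1 = 1
giving n3 = 1 ≠ 0.

no solution exists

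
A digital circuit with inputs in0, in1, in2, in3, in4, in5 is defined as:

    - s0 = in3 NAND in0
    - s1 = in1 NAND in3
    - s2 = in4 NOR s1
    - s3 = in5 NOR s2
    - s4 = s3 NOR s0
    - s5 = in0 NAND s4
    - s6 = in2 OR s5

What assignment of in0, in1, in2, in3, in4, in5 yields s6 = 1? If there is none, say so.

in0=1, in1=1, in2=1, in3=1, in4=0, in5=1

Check with in0=1, in1=1, in2=1, in3=1, in4=0, in5=1:
s0 = in3 NAND in0 = 1 NAND 1 = 0
s1 = in1 NAND in3 = 1 NAND 1 = 0
s2 = in4 NOR s1 = 0 NOR 0 = 1
s3 = in5 NOR s2 = 1 NOR 1 = 0
s4 = s3 NOR s0 = 0 NOR 0 = 1
s5 = in0 NAND s4 = 1 NAND 1 = 0
s6 = in2 OR s5 = 1 OR 0 = 1
So s6 = 1 as required.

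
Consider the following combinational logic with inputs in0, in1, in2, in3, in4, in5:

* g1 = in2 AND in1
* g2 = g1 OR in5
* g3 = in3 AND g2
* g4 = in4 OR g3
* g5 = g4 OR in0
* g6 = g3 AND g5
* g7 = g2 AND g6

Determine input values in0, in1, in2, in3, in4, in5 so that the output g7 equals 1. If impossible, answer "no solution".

in0=1, in1=0, in2=0, in3=1, in4=0, in5=1

g7 = g2 AND g6 must be 1, so both g2 = 1 and g6 = 1.
g2 = g1 OR in5 must be 1, so at least one of g1, in5 is 1.
g6 = g3 AND g5 must be 1, so both g3 = 1 and g5 = 1.
Check with in0=1, in1=0, in2=0, in3=1, in4=0, in5=1:
g1 = in2 AND in1 = 0 AND 0 = 0
g2 = g1 OR in5 = 0 OR 1 = 1
g3 = in3 AND g2 = 1 AND 1 = 1
g4 = in4 OR g3 = 0 OR 1 = 1
g5 = g4 OR in0 = 1 OR 1 = 1
g6 = g3 AND g5 = 1 AND 1 = 1
g7 = g2 AND g6 = 1 AND 1 = 1
So g7 = 1 as required.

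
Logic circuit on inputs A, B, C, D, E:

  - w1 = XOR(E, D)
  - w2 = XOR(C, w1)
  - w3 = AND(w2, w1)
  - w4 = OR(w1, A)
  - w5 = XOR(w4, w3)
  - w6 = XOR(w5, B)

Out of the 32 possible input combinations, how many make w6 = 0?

16

w6 = XOR(w5, B) must be 0, so w5 and B are equal.
Enumerating the 32 input combinations, 16 give w6 = 0 and 16 give w6 = 1.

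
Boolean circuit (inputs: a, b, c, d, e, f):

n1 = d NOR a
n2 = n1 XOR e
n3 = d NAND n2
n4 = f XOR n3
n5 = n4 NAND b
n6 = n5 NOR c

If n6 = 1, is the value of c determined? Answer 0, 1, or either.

n6 = n5 NOR c must be 1, so both n5 = 0 and c = 0.
n5 = n4 NAND b must be 0, so both n4 = 1 and b = 1.
n4 = f XOR n3 must be 1, so f and n3 differ.
Every assignment with n6 = 1 has c = 0; there are 8 such assignment(s).

0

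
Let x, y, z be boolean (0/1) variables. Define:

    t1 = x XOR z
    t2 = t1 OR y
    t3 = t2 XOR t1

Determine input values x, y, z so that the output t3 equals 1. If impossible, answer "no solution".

Check with x=0 y=1 z=0:
t1 = x XOR z = 0 XOR 0 = 0
t2 = t1 OR y = 0 OR 1 = 1
t3 = t2 XOR t1 = 1 XOR 0 = 1
So t3 = 1 as required.

x=0 y=1 z=0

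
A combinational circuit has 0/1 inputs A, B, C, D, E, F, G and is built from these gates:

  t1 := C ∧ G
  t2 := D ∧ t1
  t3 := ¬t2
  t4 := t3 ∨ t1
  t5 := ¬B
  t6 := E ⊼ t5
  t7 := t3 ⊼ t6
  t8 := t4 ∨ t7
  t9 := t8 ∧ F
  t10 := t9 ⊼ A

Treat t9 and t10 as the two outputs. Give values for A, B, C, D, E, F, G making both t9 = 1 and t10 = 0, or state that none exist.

Check with A=1, B=0, C=0, D=0, E=1, F=1, G=0:
t1 = C ∧ G = 0 ∧ 0 = 0
t2 = D ∧ t1 = 0 ∧ 0 = 0
t3 = ¬t2 = ¬0 = 1
t4 = t3 ∨ t1 = 1 ∨ 0 = 1
t5 = ¬B = ¬0 = 1
t6 = E ⊼ t5 = 1 ⊼ 1 = 0
t7 = t3 ⊼ t6 = 1 ⊼ 0 = 1
t8 = t4 ∨ t7 = 1 ∨ 1 = 1
t9 = t8 ∧ F = 1 ∧ 1 = 1
t10 = t9 ⊼ A = 1 ⊼ 1 = 0
So t9 = 1 and t10 = 0.

A=1, B=0, C=0, D=0, E=1, F=1, G=0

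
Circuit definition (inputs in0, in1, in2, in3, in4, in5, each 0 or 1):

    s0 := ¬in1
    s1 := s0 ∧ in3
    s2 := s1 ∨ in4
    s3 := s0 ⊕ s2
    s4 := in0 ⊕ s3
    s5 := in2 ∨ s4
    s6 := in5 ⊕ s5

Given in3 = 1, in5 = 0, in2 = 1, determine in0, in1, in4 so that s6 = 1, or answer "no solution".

s6 = in5 ⊕ s5 must be 1, so in5 and s5 differ.
Check with in3 = 1, in5 = 0, in2 = 1 and in0=1, in1=1, in4=1:
s0 = ¬in1 = ¬1 = 0
s1 = s0 ∧ in3 = 0 ∧ 1 = 0
s2 = s1 ∨ in4 = 0 ∨ 1 = 1
s3 = s0 ⊕ s2 = 0 ⊕ 1 = 1
s4 = in0 ⊕ s3 = 1 ⊕ 1 = 0
s5 = in2 ∨ s4 = 1 ∨ 0 = 1
s6 = in5 ⊕ s5 = 0 ⊕ 1 = 1
So s6 = 1.

in0=1 in1=1 in4=1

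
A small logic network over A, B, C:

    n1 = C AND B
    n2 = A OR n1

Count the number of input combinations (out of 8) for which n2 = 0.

n2 = A OR n1 must be 0, so both A = 0 and n1 = 0.
Satisfying assignments:
  A=0, B=0, C=0
  A=0, B=0, C=1
  A=0, B=1, C=0

3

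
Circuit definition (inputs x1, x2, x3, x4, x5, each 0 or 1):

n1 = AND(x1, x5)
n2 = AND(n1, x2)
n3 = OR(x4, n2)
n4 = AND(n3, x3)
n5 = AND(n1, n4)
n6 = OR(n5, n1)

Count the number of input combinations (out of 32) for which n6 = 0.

n6 = OR(n5, n1) must be 0, so both n5 = 0 and n1 = 0.
n5 = AND(n1, n4) must be 0, so at least one of n1, n4 is 0.
Enumerating the 32 input combinations, 24 give n6 = 0 and 8 give n6 = 1.

24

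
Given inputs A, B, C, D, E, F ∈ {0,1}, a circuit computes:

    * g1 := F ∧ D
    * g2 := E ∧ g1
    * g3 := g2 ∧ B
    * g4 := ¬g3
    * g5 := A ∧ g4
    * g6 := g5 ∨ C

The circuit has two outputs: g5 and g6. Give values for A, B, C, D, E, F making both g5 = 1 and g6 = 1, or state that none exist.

Check with A=1 B=0 C=1 D=1 E=0 F=0:
g1 = F ∧ D = 0 ∧ 1 = 0
g2 = E ∧ g1 = 0 ∧ 0 = 0
g3 = g2 ∧ B = 0 ∧ 0 = 0
g4 = ¬g3 = ¬0 = 1
g5 = A ∧ g4 = 1 ∧ 1 = 1
g6 = g5 ∨ C = 1 ∨ 1 = 1
So g5 = 1 and g6 = 1.

A=1 B=0 C=1 D=1 E=0 F=0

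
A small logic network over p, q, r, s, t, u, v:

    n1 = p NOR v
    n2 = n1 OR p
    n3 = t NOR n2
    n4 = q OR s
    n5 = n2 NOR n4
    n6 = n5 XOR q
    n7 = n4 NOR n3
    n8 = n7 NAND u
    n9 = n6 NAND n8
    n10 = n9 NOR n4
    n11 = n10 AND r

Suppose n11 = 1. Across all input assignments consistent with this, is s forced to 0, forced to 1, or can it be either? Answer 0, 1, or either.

0

n11 = n10 AND r must be 1, so both n10 = 1 and r = 1.
n10 = n9 NOR n4 must be 1, so both n9 = 0 and n4 = 0.
n9 = n6 NAND n8 must be 0, so both n6 = 1 and n8 = 1.
Every assignment with n11 = 1 has s = 0; there are 3 such assignment(s).
  p=0, q=0, r=1, s=0, t=0, u=0, v=1
  p=0, q=0, r=1, s=0, t=0, u=1, v=1
  p=0, q=0, r=1, s=0, t=1, u=0, v=1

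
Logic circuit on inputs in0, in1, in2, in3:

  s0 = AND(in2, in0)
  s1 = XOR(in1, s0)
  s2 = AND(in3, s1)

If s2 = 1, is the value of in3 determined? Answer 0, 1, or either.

1

s2 = AND(in3, s1) must be 1, so both in3 = 1 and s1 = 1.
s1 = XOR(in1, s0) must be 1, so in1 and s0 differ.
Every assignment with s2 = 1 has in3 = 1; there are 4 such assignment(s).
  in0=0, in1=1, in2=0, in3=1
  in0=0, in1=1, in2=1, in3=1
  in0=1, in1=0, in2=1, in3=1
  in0=1, in1=1, in2=0, in3=1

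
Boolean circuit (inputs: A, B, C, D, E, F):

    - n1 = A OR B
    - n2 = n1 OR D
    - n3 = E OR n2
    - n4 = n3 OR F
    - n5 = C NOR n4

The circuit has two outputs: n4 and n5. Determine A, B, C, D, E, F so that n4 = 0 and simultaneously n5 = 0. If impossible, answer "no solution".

A=0, B=0, C=1, D=0, E=0, F=0

Check with A=0, B=0, C=1, D=0, E=0, F=0:
n1 = A OR B = 0 OR 0 = 0
n2 = n1 OR D = 0 OR 0 = 0
n3 = E OR n2 = 0 OR 0 = 0
n4 = n3 OR F = 0 OR 0 = 0
n5 = C NOR n4 = 1 NOR 0 = 0
So n4 = 0 and n5 = 0.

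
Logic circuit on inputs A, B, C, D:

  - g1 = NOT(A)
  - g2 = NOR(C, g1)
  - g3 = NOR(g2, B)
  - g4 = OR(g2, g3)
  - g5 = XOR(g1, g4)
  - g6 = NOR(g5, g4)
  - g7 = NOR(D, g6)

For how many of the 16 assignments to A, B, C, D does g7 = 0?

g7 = NOR(D, g6) must be 0, so at least one of D, g6 is 1.
Enumerating the 16 input combinations, 9 give g7 = 0 and 7 give g7 = 1.

9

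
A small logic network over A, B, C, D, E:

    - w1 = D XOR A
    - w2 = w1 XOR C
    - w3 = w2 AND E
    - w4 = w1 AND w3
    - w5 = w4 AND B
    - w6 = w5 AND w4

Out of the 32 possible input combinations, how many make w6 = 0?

30

w6 = w5 AND w4 must be 0, so at least one of w5, w4 is 0.
Enumerating the 32 input combinations, 30 give w6 = 0 and 2 give w6 = 1.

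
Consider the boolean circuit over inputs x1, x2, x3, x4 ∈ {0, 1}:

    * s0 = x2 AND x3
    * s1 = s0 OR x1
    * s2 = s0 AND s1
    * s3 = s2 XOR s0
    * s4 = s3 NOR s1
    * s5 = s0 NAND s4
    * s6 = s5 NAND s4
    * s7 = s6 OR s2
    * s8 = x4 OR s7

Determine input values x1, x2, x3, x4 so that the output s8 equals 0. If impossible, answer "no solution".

x1=0 x2=0 x3=1 x4=0

Check with x1=0 x2=0 x3=1 x4=0:
s0 = x2 AND x3 = 0 AND 1 = 0
s1 = s0 OR x1 = 0 OR 0 = 0
s2 = s0 AND s1 = 0 AND 0 = 0
s3 = s2 XOR s0 = 0 XOR 0 = 0
s4 = s3 NOR s1 = 0 NOR 0 = 1
s5 = s0 NAND s4 = 0 NAND 1 = 1
s6 = s5 NAND s4 = 1 NAND 1 = 0
s7 = s6 OR s2 = 0 OR 0 = 0
s8 = x4 OR s7 = 0 OR 0 = 0
So s8 = 0 as required.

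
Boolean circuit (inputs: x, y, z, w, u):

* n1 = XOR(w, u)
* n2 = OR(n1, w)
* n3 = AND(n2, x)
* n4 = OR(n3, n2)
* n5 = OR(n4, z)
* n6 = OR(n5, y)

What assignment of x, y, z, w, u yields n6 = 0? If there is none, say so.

x=1 y=0 z=0 w=0 u=0

n6 = OR(n5, y) must be 0, so both n5 = 0 and y = 0.
n5 = OR(n4, z) must be 0, so both n4 = 0 and z = 0.
Check with x=1 y=0 z=0 w=0 u=0:
n1 = XOR(w, u) = XOR(0, 0) = 0
n2 = OR(n1, w) = OR(0, 0) = 0
n3 = AND(n2, x) = AND(0, 1) = 0
n4 = OR(n3, n2) = OR(0, 0) = 0
n5 = OR(n4, z) = OR(0, 0) = 0
n6 = OR(n5, y) = OR(0, 0) = 0
So n6 = 0 as required.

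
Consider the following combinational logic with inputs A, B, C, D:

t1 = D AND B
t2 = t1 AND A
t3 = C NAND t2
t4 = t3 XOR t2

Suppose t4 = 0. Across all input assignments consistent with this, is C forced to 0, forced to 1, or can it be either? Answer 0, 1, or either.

t4 = t3 XOR t2 must be 0, so t3 and t2 are equal.
Every assignment with t4 = 0 has C = 0; there are 1 such assignment(s).
  A=1, B=1, C=0, D=1

0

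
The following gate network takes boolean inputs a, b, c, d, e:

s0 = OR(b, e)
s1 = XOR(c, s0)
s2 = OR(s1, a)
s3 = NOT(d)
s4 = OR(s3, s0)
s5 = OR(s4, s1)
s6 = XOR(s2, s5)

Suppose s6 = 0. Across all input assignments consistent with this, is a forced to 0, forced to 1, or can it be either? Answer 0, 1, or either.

Both values of a occur among assignments with s6 = 0:
  a=0: a=0, b=0, c=0, d=0, e=1
  a=1: a=1, b=0, c=0, d=0, e=0

either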